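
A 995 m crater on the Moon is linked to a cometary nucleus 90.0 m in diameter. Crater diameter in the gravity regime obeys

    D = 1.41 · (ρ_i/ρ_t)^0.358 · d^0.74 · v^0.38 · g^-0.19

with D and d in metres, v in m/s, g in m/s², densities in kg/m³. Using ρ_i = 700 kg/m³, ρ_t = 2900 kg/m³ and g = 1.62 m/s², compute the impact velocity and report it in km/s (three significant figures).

Rearranging for v: v = [D / (1.41 · (700/2900)^0.358 · 90^0.74 · 1.62^-0.19)]^(1/0.38).
(700/2900)^0.358 = 0.6012
90^0.74 = 27.93
1.62^-0.19 = 0.9124
Denominator = 1.41 × 0.6012 × 27.93 × 0.9124 = 21.60
D / 21.60 = 995 / 21.60 = 46.06
v = 46.06^(1/0.38) = 46.06^2.6316 = 23834 m/s

v ≈ 23.8 km/s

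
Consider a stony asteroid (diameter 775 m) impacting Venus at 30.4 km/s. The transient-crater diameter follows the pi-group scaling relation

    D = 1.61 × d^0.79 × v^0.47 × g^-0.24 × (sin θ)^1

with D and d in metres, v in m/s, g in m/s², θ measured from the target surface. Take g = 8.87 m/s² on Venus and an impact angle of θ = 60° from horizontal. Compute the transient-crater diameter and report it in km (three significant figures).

In SI units: v = 30400 m/s.
d^0.79 = 775^0.79 = 191.7
v^0.47 = 30400^0.47 = 127.9
g^-0.24 = 8.87^-0.24 = 0.5922
(sin 60°)^1 = 0.8660^1 = 0.8660
D = 1.61 × 191.7 × 127.9 × 0.5922 × 0.8660 = 20244 m
   = 20.24 km

D ≈ 20.2 km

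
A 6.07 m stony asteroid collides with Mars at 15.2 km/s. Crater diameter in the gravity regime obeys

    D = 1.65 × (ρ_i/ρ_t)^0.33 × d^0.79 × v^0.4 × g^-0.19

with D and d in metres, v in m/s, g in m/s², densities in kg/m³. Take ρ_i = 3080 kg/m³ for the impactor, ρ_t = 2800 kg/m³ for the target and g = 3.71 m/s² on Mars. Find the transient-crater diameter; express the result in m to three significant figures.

In SI units: v = 15200 m/s.
(ρ_i/ρ_t)^0.33 = (3080/2800)^0.33 = 1.032
d^0.79 = 6.07^0.79 = 4.156
v^0.4 = 15200^0.4 = 47.07
g^-0.19 = 3.71^-0.19 = 0.7795
D = 1.65 × 1.032 × 4.156 × 47.07 × 0.7795 = 259.7 m

D ≈ 260 m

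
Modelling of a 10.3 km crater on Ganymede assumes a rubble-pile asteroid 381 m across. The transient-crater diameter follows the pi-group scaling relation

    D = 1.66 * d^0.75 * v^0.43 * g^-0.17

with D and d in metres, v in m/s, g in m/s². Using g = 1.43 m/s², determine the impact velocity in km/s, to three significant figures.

v ≈ 24.0 km/s

Rearranging for v: v = [D / (1.66 · 381^0.75 · 1.43^-0.17)]^(1/0.43).
D = 10300 m.
381^0.75 = 86.24
1.43^-0.17 = 0.9410
Denominator = 1.66 × 86.24 × 0.9410 = 134.7
D / 134.7 = 10300 / 134.7 = 76.47
v = 76.47^(1/0.43) = 76.47^2.3256 = 24002 m/s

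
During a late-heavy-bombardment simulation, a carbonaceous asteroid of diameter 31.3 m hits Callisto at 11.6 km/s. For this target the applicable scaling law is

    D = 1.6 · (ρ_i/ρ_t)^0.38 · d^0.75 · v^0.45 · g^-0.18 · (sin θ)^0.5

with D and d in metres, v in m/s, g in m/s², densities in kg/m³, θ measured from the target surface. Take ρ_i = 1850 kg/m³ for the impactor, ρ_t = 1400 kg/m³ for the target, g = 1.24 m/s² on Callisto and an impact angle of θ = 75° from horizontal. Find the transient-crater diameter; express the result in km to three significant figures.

In SI units: v = 11600 m/s.
(ρ_i/ρ_t)^0.38 = (1850/1400)^0.38 = 1.112
d^0.75 = 31.3^0.75 = 13.23
v^0.45 = 11600^0.45 = 67.45
g^-0.18 = 1.24^-0.18 = 0.9620
(sin 75°)^0.5 = 0.9659^0.5 = 0.9828
D = 1.6 × 1.112 × 13.23 × 67.45 × 0.9620 × 0.9828 = 1501 m
   = 1.501 km

D ≈ 1.50 km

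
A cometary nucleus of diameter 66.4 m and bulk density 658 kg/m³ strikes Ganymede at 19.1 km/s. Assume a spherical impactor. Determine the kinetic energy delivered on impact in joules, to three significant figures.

E ≈ 1.84 × 10^16 J

v = 19100 m/s.
Mass m = (π/6) ρ d³ = (π/6) × 658 × (66.4)³ = 1.009 × 10^8 kg
E = ½ m v² = 0.5 × 1.009 × 10^8 × (19100)² = 1.840 × 10^16 J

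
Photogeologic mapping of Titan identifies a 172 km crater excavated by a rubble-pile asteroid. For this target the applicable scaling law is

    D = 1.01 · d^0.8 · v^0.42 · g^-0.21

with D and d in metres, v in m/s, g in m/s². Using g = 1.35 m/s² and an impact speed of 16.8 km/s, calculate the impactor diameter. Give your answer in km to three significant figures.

d ≈ 22.6 km

Rearranging for d: d = [D / (1.01 · 16800^0.42 · 1.35^-0.21)]^(1/0.8).
D = 172000 m.
16800^0.42 = 59.52
1.35^-0.21 = 0.9389
Denominator = 1.01 × 59.52 × 0.9389 = 56.44
D / 56.44 = 172000 / 56.44 = 3047
d = 3047^(1/0.8) = 3047^1.25 = 22638 m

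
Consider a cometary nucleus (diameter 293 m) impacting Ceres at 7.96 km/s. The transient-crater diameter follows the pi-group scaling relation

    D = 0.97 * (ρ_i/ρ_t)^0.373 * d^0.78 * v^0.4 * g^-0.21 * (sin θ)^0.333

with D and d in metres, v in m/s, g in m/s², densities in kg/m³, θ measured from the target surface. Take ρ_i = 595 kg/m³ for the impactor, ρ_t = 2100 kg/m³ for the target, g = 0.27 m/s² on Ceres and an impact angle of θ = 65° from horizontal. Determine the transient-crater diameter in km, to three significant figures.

D ≈ 2.36 km

In SI units: v = 7960 m/s.
(ρ_i/ρ_t)^0.373 = (595/2100)^0.373 = 0.6248
d^0.78 = 293^0.78 = 83.98
v^0.4 = 7960^0.4 = 36.34
g^-0.21 = 0.27^-0.21 = 1.316
(sin 65°)^0.333 = 0.9063^0.333 = 0.9678
D = 0.97 × 0.6248 × 83.98 × 36.34 × 1.316 × 0.9678 = 2356 m
   = 2.356 km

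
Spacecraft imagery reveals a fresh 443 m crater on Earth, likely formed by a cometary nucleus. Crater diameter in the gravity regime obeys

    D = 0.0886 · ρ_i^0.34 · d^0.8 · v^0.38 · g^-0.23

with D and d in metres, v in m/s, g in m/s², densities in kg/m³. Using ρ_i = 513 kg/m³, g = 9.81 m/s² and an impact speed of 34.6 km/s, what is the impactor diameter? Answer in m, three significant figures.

Rearranging for d: d = [D / (0.0886 · 513^0.34 · 34600^0.38 · 9.81^-0.23)]^(1/0.8).
513^0.34 = 8.345
34600^0.38 = 53.07
9.81^-0.23 = 0.5914
Denominator = 0.0886 × 8.345 × 53.07 × 0.5914 = 23.21
D / 23.21 = 443 / 23.21 = 19.09
d = 19.09^(1/0.8) = 19.09^1.25 = 39.90 m

d ≈ 39.9 m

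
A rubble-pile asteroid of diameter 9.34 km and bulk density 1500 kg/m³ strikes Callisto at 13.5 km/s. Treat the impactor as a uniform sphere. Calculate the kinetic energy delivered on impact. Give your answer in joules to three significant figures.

E ≈ 5.83 × 10^22 J

d = 9340 m; v = 13500 m/s.
Mass m = (π/6) ρ d³ = (π/6) × 1500 × (9340)³ = 6.399 × 10^14 kg
E = ½ m v² = 0.5 × 6.399 × 10^14 × (13500)² = 5.831 × 10^22 J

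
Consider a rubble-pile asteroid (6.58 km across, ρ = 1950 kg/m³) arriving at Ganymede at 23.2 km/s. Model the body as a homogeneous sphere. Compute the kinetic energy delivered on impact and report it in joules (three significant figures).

E ≈ 7.83 × 10^22 J

d = 6580 m; v = 23200 m/s.
Mass m = (π/6) ρ d³ = (π/6) × 1950 × (6580)³ = 2.909 × 10^14 kg
E = ½ m v² = 0.5 × 2.909 × 10^14 × (23200)² = 7.829 × 10^22 J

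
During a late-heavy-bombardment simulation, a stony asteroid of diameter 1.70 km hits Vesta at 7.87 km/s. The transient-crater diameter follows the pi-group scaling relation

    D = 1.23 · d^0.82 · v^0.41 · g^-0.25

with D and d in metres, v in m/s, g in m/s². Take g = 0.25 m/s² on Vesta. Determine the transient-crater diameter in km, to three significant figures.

In SI units: d = 1700 m, v = 7870 m/s.
d^0.82 = 1700^0.82 = 445.6
v^0.41 = 7870^0.41 = 39.57
g^-0.25 = 0.25^-0.25 = 1.414
D = 1.23 × 445.6 × 39.57 × 1.414 = 30667 m
   = 30.67 km

D ≈ 30.7 km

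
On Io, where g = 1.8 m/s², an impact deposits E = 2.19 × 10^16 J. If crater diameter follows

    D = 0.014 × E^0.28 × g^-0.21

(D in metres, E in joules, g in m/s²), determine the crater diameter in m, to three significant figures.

D ≈ 465 m

E^0.28 = (2.19 × 10^16)^0.28 = 3.761 × 10^4
g^-0.21 = 1.8^-0.21 = 0.8839
D = 0.014 × 3.761 × 10^4 × 0.8839 = 465.4 m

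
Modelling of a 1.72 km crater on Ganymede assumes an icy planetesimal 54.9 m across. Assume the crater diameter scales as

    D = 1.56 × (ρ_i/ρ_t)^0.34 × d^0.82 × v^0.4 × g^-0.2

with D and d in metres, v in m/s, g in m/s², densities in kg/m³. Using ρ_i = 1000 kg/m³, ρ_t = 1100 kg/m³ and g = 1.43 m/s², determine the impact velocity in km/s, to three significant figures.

v ≈ 14.2 km/s

Rearranging for v: v = [D / (1.56 · (1000/1100)^0.34 · 54.9^0.82 · 1.43^-0.2)]^(1/0.4).
D = 1720 m.
(1000/1100)^0.34 = 0.9681
54.9^0.82 = 26.70
1.43^-0.2 = 0.9310
Denominator = 1.56 × 0.9681 × 26.70 × 0.9310 = 37.54
D / 37.54 = 1720 / 37.54 = 45.82
v = 45.82^(1/0.4) = 45.82^2.5 = 14211 m/s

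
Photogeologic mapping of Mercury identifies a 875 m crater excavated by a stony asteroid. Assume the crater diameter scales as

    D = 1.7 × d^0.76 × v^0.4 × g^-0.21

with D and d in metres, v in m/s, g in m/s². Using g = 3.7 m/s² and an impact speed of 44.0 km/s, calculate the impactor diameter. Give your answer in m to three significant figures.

d ≈ 19.1 m

Rearranging for d: d = [D / (1.7 · 44000^0.4 · 3.7^-0.21)]^(1/0.76).
44000^0.4 = 72.01
3.7^-0.21 = 0.7598
Denominator = 1.7 × 72.01 × 0.7598 = 93.01
D / 93.01 = 875 / 93.01 = 9.408
d = 9.408^(1/0.76) = 9.408^1.3158 = 19.10 m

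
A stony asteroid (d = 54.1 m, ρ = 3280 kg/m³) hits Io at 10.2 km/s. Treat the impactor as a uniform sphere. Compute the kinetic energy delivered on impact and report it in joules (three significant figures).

E ≈ 1.41 × 10^16 J

v = 10200 m/s.
Mass m = (π/6) ρ d³ = (π/6) × 3280 × (54.1)³ = 2.719 × 10^8 kg
E = ½ m v² = 0.5 × 2.719 × 10^8 × (10200)² = 1.414 × 10^16 J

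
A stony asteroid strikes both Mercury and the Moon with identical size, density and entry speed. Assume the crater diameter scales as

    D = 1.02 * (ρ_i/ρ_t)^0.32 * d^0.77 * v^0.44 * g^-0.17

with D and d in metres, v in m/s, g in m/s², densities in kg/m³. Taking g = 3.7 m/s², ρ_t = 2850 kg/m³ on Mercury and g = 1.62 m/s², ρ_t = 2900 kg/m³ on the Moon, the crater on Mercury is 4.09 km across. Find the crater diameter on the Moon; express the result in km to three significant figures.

D ≈ 4.68 km

The impactor-only factors (d, v, ρ_i) cancel in the ratio, leaving D_Moon/D_Mercury = (g_Moon/g_Mercury)^-0.17 · (ρ_t,Mercury/ρ_t,Moon)^0.32.
(1.62/3.7)^-0.17 = 0.4378^-0.17 = 1.151
(2850/2900)^0.32 = 0.9828^0.32 = 0.9945
Ratio = 1.151 × 0.9945 = 1.145
D_Moon = 1.145 × 4.09 km = 4.68 km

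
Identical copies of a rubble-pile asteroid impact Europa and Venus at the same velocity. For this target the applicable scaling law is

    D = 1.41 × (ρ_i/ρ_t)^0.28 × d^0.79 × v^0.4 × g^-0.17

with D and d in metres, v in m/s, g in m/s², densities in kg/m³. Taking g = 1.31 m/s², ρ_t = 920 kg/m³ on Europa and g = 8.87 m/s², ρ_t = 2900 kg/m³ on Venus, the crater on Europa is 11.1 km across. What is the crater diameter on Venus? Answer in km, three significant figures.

D ≈ 5.81 km

The impactor-only factors (d, v, ρ_i) cancel in the ratio, leaving D_Venus/D_Europa = (g_Venus/g_Europa)^-0.17 · (ρ_t,Europa/ρ_t,Venus)^0.28.
(8.87/1.31)^-0.17 = 6.771^-0.17 = 0.7224
(920/2900)^0.28 = 0.3172^0.28 = 0.7251
Ratio = 0.7224 × 0.7251 = 0.5238
D_Venus = 0.5238 × 11.1 km = 5.81 km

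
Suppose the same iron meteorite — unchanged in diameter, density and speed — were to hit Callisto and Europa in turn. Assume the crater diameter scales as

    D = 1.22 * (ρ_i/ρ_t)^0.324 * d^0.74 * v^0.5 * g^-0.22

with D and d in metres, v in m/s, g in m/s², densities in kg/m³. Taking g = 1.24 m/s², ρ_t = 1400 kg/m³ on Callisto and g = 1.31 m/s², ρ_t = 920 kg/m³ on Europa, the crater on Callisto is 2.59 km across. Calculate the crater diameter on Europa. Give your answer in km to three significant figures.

D ≈ 2.93 km

The impactor-only factors (d, v, ρ_i) cancel in the ratio, leaving D_Europa/D_Callisto = (g_Europa/g_Callisto)^-0.22 · (ρ_t,Callisto/ρ_t,Europa)^0.324.
(1.31/1.24)^-0.22 = 1.056^-0.22 = 0.9881
(1400/920)^0.324 = 1.522^0.324 = 1.146
Ratio = 0.9881 × 1.146 = 1.132
D_Europa = 1.132 × 2.59 km = 2.93 km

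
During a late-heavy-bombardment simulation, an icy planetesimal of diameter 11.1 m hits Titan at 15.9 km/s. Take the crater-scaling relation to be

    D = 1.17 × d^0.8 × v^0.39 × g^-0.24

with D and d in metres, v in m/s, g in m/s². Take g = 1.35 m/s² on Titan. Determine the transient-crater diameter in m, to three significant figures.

D ≈ 325 m

In SI units: v = 15900 m/s.
d^0.8 = 11.1^0.8 = 6.859
v^0.39 = 15900^0.39 = 43.51
g^-0.24 = 1.35^-0.24 = 0.9305
D = 1.17 × 6.859 × 43.51 × 0.9305 = 324.9 m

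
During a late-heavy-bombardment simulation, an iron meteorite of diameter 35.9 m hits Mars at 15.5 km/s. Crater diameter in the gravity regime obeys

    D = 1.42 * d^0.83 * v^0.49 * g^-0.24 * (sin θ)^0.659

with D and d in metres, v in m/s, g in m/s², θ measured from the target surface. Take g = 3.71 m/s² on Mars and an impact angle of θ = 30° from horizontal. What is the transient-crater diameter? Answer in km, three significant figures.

In SI units: v = 15500 m/s.
d^0.83 = 35.9^0.83 = 19.53
v^0.49 = 15500^0.49 = 113.0
g^-0.24 = 3.71^-0.24 = 0.7300
(sin 30°)^0.659 = 0.5000^0.659 = 0.6333
D = 1.42 × 19.53 × 113.0 × 0.7300 × 0.6333 = 1449 m
   = 1.449 km

D ≈ 1.45 km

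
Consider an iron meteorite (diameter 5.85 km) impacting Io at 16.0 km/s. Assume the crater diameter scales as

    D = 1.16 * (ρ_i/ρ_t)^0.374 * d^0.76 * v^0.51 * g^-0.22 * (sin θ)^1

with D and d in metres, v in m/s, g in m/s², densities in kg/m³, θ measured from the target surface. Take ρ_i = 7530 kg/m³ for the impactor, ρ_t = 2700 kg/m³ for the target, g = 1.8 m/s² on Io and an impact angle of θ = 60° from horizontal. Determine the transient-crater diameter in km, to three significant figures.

D ≈ 132 km

In SI units: d = 5850 m, v = 16000 m/s.
(ρ_i/ρ_t)^0.374 = (7530/2700)^0.374 = 1.468
d^0.76 = 5850^0.76 = 729.5
v^0.51 = 16000^0.51 = 139.3
g^-0.22 = 1.8^-0.22 = 0.8787
(sin 60°)^1 = 0.8660^1 = 0.8660
D = 1.16 × 1.468 × 729.5 × 139.3 × 0.8787 × 0.8660 = 1.317 × 10^5 m
   = 131.7 km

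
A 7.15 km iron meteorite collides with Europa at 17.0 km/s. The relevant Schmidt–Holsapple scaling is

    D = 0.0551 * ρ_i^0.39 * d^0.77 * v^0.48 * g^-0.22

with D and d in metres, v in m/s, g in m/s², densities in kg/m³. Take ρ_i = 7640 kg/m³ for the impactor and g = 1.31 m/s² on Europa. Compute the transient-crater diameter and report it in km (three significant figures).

D ≈ 169 km

In SI units: d = 7150 m, v = 17000 m/s.
ρ_i^0.39 = 7640^0.39 = 32.69
d^0.77 = 7150^0.77 = 928.6
v^0.48 = 17000^0.48 = 107.3
g^-0.22 = 1.31^-0.22 = 0.9423
D = 0.0551 × 32.69 × 928.6 × 107.3 × 0.9423 = 1.691 × 10^5 m
   = 169.1 km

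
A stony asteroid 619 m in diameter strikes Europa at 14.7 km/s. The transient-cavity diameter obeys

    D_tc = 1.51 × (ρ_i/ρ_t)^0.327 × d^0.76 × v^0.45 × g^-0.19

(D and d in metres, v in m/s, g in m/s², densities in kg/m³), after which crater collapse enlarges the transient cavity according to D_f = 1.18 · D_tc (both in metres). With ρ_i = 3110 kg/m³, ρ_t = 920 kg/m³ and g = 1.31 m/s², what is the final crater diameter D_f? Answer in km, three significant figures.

D_f ≈ 25.0 km

v = 14700 m/s.
(ρ_i/ρ_t)^0.327 = (3110/920)^0.327 = 1.489
d^0.76 = 619^0.76 = 132.3
v^0.45 = 14700^0.45 = 75.04
g^-0.19 = 1.31^-0.19 = 0.9500
D_tc = 1.51 × 1.489 × 132.3 × 75.04 × 0.9500 = 21210 m
D_f = 1.18 × 21210 = 25028 m
     = 25.03 km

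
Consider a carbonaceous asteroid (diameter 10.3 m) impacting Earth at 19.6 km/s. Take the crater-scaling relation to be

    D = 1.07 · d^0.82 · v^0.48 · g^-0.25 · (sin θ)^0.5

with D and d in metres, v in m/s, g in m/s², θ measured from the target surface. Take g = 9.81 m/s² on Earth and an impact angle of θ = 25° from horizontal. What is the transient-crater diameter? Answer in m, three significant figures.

D ≈ 306 m

In SI units: v = 19600 m/s.
d^0.82 = 10.3^0.82 = 6.769
v^0.48 = 19600^0.48 = 114.9
g^-0.25 = 9.81^-0.25 = 0.5650
(sin 25°)^0.5 = 0.4226^0.5 = 0.6501
D = 1.07 × 6.769 × 114.9 × 0.5650 × 0.6501 = 305.7 m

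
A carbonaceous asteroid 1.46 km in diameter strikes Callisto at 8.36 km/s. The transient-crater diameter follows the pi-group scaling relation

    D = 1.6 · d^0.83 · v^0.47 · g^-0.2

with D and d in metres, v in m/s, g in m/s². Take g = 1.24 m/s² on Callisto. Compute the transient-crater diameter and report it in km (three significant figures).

D ≈ 45.2 km

In SI units: d = 1460 m, v = 8360 m/s.
d^0.83 = 1460^0.83 = 423.1
v^0.47 = 8360^0.47 = 69.73
g^-0.2 = 1.24^-0.2 = 0.9579
D = 1.6 × 423.1 × 69.73 × 0.9579 = 45217 m
   = 45.22 km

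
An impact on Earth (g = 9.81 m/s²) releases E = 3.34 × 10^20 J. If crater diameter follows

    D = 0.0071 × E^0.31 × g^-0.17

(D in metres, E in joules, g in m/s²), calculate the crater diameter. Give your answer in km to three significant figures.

D ≈ 11.1 km

E^0.31 = (3.34 × 10^20)^0.31 = 2.303 × 10^6
g^-0.17 = 9.81^-0.17 = 0.6783
D = 0.0071 × 2.303 × 10^6 × 0.6783 = 11091 m
   = 11.09 km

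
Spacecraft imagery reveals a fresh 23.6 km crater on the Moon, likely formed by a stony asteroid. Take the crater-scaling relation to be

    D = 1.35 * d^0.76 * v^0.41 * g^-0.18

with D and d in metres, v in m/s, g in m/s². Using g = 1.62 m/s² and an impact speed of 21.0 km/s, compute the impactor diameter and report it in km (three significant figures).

d ≈ 2.00 km

Rearranging for d: d = [D / (1.35 · 21000^0.41 · 1.62^-0.18)]^(1/0.76).
D = 23600 m.
21000^0.41 = 59.17
1.62^-0.18 = 0.9168
Denominator = 1.35 × 59.17 × 0.9168 = 73.23
D / 73.23 = 23600 / 73.23 = 322.3
d = 322.3^(1/0.76) = 322.3^1.3158 = 1997 m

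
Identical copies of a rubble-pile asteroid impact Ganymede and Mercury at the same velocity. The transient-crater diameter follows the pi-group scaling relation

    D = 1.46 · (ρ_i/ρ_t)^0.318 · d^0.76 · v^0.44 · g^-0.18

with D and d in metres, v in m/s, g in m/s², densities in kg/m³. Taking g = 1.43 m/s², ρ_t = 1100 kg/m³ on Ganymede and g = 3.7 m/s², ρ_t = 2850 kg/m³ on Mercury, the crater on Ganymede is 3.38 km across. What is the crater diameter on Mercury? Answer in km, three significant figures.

The impactor-only factors (d, v, ρ_i) cancel in the ratio, leaving D_Mercury/D_Ganymede = (g_Mercury/g_Ganymede)^-0.18 · (ρ_t,Ganymede/ρ_t,Mercury)^0.318.
(3.7/1.43)^-0.18 = 2.587^-0.18 = 0.8427
(1100/2850)^0.318 = 0.3860^0.318 = 0.7388
Ratio = 0.8427 × 0.7388 = 0.6226
D_Mercury = 0.6226 × 3.38 km = 2.10 km

D ≈ 2.10 km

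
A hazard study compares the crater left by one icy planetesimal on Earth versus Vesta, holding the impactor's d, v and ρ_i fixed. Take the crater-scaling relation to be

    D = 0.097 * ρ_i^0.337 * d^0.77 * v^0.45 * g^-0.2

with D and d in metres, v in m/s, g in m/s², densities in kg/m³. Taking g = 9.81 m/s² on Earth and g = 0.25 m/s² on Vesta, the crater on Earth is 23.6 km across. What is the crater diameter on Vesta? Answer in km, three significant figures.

D ≈ 49.2 km

All impactor-dependent factors cancel in the ratio, leaving D_Vesta/D_Earth = (g_Vesta/g_Earth)^-0.2.
(0.25/9.81)^-0.2 = 0.02548^-0.2 = 2.083
D_Vesta = 2.083 × 23.6 km = 49.2 km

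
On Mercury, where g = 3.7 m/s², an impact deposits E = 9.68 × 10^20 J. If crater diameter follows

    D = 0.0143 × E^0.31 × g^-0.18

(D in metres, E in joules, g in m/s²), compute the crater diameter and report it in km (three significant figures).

D ≈ 36.2 km

E^0.31 = (9.68 × 10^20)^0.31 = 3.203 × 10^6
g^-0.18 = 3.7^-0.18 = 0.7902
D = 0.0143 × 3.203 × 10^6 × 0.7902 = 36193 m
   = 36.19 km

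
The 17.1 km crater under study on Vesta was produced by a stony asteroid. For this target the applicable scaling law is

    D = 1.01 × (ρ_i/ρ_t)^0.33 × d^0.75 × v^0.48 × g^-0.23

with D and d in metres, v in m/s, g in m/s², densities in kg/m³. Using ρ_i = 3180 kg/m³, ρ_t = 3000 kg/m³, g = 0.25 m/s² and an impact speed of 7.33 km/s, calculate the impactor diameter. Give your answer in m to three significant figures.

d ≈ 931 m

Rearranging for d: d = [D / (1.01 · (3180/3000)^0.33 · 7330^0.48 · 0.25^-0.23)]^(1/0.75).
D = 17100 m.
(3180/3000)^0.33 = 1.019
7330^0.48 = 71.66
0.25^-0.23 = 1.376
Denominator = 1.01 × 1.019 × 71.66 × 1.376 = 101.5
D / 101.5 = 17100 / 101.5 = 168.5
d = 168.5^(1/0.75) = 168.5^1.3333 = 930.5 m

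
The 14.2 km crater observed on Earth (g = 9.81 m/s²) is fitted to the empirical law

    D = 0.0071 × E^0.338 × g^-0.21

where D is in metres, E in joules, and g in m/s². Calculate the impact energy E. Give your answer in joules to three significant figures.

E ≈ 1.81 × 10^19 J

Rearranging: E = [D / (0.0071 · g^-0.21)]^(1/0.338).
D = 14200 m.
g^-0.21 = 9.81^-0.21 = 0.6191
D / (0.0071 × 0.6191) = 14200 / (4.396 × 10^-3) = 3.230 × 10^6
E = (3.230 × 10^6)^2.9586 = 1.812 × 10^19 J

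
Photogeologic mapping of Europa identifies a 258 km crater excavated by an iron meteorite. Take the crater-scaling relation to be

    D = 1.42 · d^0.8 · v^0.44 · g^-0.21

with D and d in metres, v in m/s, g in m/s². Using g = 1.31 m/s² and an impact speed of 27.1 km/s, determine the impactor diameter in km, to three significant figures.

d ≈ 14.7 km

Rearranging for d: d = [D / (1.42 · 27100^0.44 · 1.31^-0.21)]^(1/0.8).
D = 258000 m.
27100^0.44 = 89.23
1.31^-0.21 = 0.9449
Denominator = 1.42 × 89.23 × 0.9449 = 119.7
D / 119.7 = 258000 / 119.7 = 2155
d = 2155^(1/0.8) = 2155^1.25 = 14683 m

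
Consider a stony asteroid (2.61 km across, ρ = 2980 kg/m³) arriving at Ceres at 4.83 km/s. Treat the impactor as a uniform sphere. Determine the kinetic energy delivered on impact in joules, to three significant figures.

d = 2610 m; v = 4830 m/s.
Mass m = (π/6) ρ d³ = (π/6) × 2980 × (2610)³ = 2.774 × 10^13 kg
E = ½ m v² = 0.5 × 2.774 × 10^13 × (4830)² = 3.236 × 10^20 J

E ≈ 3.24 × 10^20 J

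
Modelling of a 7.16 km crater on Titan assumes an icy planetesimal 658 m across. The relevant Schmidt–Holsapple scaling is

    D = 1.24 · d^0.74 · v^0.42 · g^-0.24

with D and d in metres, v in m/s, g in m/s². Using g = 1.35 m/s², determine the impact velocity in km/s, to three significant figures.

v ≈ 11.6 km/s

Rearranging for v: v = [D / (1.24 · 658^0.74 · 1.35^-0.24)]^(1/0.42).
D = 7160 m.
658^0.74 = 121.8
1.35^-0.24 = 0.9305
Denominator = 1.24 × 121.8 × 0.9305 = 140.5
D / 140.5 = 7160 / 140.5 = 50.96
v = 50.96^(1/0.42) = 50.96^2.381 = 11612 m/s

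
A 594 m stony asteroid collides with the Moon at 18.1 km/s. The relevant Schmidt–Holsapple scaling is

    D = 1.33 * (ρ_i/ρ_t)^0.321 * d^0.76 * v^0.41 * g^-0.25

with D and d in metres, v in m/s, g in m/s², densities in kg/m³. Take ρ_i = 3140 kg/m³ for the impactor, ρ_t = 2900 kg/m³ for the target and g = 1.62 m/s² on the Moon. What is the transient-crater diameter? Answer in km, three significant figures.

D ≈ 8.64 km

In SI units: v = 18100 m/s.
(ρ_i/ρ_t)^0.321 = (3140/2900)^0.321 = 1.026
d^0.76 = 594^0.76 = 128.3
v^0.41 = 18100^0.41 = 55.67
g^-0.25 = 1.62^-0.25 = 0.8864
D = 1.33 × 1.026 × 128.3 × 55.67 × 0.8864 = 8639 m
   = 8.639 km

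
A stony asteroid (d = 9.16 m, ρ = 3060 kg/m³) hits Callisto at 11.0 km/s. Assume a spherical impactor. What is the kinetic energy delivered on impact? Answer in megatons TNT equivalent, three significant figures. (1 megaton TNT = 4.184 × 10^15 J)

E ≈ 0.0178 Mt TNT

v = 11000 m/s.
Mass m = (π/6) ρ d³ = (π/6) × 3060 × (9.16)³ = 1.231 × 10^6 kg
E = ½ m v² = 0.5 × 1.231 × 10^6 × (11000)² = 7.448 × 10^13 J
   = 7.448 × 10^13 / 4.184×10^15 = 0.01780 Mt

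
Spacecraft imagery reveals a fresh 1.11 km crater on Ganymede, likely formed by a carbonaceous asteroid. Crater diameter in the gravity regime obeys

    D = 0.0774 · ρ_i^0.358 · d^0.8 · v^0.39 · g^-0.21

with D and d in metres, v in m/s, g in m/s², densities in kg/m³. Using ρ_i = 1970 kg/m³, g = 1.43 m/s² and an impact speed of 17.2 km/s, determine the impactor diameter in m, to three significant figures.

Rearranging for d: d = [D / (0.0774 · 1970^0.358 · 17200^0.39 · 1.43^-0.21)]^(1/0.8).
D = 1110 m.
1970^0.358 = 15.12
17200^0.39 = 44.86
1.43^-0.21 = 0.9276
Denominator = 0.0774 × 15.12 × 44.86 × 0.9276 = 48.70
D / 48.70 = 1110 / 48.70 = 22.79
d = 22.79^(1/0.8) = 22.79^1.25 = 49.79 m

d ≈ 49.8 m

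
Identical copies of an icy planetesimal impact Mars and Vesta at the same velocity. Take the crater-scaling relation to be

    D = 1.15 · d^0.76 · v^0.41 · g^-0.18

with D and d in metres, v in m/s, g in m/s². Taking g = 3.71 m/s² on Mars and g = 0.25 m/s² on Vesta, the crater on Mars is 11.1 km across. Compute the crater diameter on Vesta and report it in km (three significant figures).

D ≈ 18.0 km

All impactor-dependent factors cancel in the ratio, leaving D_Vesta/D_Mars = (g_Vesta/g_Mars)^-0.18.
(0.25/3.71)^-0.18 = 0.06739^-0.18 = 1.625
D_Vesta = 1.625 × 11.1 km = 18.0 km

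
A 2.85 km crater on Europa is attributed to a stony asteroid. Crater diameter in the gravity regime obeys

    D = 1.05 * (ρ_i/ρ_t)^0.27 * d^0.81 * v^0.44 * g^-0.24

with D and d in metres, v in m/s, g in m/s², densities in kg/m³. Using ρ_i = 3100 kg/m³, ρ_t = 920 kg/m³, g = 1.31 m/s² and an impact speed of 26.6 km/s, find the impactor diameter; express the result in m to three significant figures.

d ≈ 49.5 m

Rearranging for d: d = [D / (1.05 · (3100/920)^0.27 · 26600^0.44 · 1.31^-0.24)]^(1/0.81).
D = 2850 m.
(3100/920)^0.27 = 1.388
26600^0.44 = 88.50
1.31^-0.24 = 0.9372
Denominator = 1.05 × 1.388 × 88.50 × 0.9372 = 120.9
D / 120.9 = 2850 / 120.9 = 23.57
d = 23.57^(1/0.81) = 23.57^1.2346 = 49.47 m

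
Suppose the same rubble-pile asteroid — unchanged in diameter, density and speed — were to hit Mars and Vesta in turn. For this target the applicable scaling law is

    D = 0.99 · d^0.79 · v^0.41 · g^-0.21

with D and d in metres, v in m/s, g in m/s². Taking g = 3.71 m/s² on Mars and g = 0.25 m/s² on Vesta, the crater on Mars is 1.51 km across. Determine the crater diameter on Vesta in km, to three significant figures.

All impactor-dependent factors cancel in the ratio, leaving D_Vesta/D_Mars = (g_Vesta/g_Mars)^-0.21.
(0.25/3.71)^-0.21 = 0.06739^-0.21 = 1.762
D_Vesta = 1.762 × 1.51 km = 2.66 km

D ≈ 2.66 km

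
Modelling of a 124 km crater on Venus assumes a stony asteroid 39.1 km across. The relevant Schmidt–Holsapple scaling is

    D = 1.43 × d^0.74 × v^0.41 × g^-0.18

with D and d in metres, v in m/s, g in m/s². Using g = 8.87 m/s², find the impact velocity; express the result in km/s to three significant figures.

v ≈ 14.9 km/s

Rearranging for v: v = [D / (1.43 · 39100^0.74 · 8.87^-0.18)]^(1/0.41).
D = 124000 m.
39100^0.74 = 2502
8.87^-0.18 = 0.6751
Denominator = 1.43 × 2502 × 0.6751 = 2415
D / 2415 = 124000 / 2415 = 51.35
v = 51.35^(1/0.41) = 51.35^2.439 = 14860 m/s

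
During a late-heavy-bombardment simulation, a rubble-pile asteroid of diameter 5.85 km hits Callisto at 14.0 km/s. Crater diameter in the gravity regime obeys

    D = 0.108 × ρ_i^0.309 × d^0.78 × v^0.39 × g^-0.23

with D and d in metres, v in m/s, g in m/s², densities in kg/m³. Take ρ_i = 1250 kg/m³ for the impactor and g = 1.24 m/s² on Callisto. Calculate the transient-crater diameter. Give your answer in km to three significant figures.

In SI units: d = 5850 m, v = 14000 m/s.
ρ_i^0.309 = 1250^0.309 = 9.056
d^0.78 = 5850^0.78 = 867.7
v^0.39 = 14000^0.39 = 41.40
g^-0.23 = 1.24^-0.23 = 0.9517
D = 0.108 × 9.056 × 867.7 × 41.40 × 0.9517 = 33437 m
   = 33.44 km

D ≈ 33.4 km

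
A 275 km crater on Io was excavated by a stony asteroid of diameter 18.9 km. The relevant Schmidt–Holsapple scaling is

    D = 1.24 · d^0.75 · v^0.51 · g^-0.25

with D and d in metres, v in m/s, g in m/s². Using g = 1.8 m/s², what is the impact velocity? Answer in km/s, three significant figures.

v ≈ 20.8 km/s

Rearranging for v: v = [D / (1.24 · 18900^0.75 · 1.8^-0.25)]^(1/0.51).
D = 275000 m.
18900^0.75 = 1612
1.8^-0.25 = 0.8633
Denominator = 1.24 × 1612 × 0.8633 = 1726
D / 1726 = 275000 / 1726 = 159.3
v = 159.3^(1/0.51) = 159.3^1.9608 = 20802 m/s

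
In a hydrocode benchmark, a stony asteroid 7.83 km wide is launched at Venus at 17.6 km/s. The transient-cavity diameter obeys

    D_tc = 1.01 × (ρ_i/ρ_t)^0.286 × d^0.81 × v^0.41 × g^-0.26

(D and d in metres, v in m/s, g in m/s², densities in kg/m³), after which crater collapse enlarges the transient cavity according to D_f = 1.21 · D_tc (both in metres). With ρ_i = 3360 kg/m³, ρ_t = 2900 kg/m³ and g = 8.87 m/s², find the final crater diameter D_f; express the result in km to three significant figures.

In SI: d = 7830 m, v = 17600 m/s.
(ρ_i/ρ_t)^0.286 = (3360/2900)^0.286 = 1.043
d^0.81 = 7830^0.81 = 1425
v^0.41 = 17600^0.41 = 55.04
g^-0.26 = 8.87^-0.26 = 0.5669
D_tc = 1.01 × 1.043 × 1425 × 55.04 × 0.5669 = 46840 m
D_f = 1.21 × 46840 = 56676 m
     = 56.68 km

D_f ≈ 56.7 km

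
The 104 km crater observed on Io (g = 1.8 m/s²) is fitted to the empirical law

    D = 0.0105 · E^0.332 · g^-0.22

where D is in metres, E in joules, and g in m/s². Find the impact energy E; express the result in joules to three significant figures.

E ≈ 1.74 × 10^21 J

Rearranging: E = [D / (0.0105 · g^-0.22)]^(1/0.332).
D = 104000 m.
g^-0.22 = 1.8^-0.22 = 0.8787
D / (0.0105 × 0.8787) = 104000 / (9.226 × 10^-3) = 1.127 × 10^7
E = (1.127 × 10^7)^3.012 = 1.739 × 10^21 J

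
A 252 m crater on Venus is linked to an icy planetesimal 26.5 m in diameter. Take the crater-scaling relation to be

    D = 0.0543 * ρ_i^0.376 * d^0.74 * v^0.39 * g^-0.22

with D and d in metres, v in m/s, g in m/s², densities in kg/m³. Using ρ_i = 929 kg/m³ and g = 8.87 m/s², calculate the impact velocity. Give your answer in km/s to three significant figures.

v ≈ 23.7 km/s

Rearranging for v: v = [D / (0.0543 · 929^0.376 · 26.5^0.74 · 8.87^-0.22)]^(1/0.39).
929^0.376 = 13.06
26.5^0.74 = 11.30
8.87^-0.22 = 0.6187
Denominator = 0.0543 × 13.06 × 11.30 × 0.6187 = 4.958
D / 4.958 = 252 / 4.958 = 50.83
v = 50.83^(1/0.39) = 50.83^2.5641 = 23695 m/s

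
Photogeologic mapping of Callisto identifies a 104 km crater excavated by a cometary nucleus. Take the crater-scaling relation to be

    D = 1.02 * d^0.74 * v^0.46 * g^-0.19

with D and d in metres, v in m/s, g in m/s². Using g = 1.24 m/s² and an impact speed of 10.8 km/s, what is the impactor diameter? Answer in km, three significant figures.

Rearranging for d: d = [D / (1.02 · 10800^0.46 · 1.24^-0.19)]^(1/0.74).
D = 104000 m.
10800^0.46 = 71.68
1.24^-0.19 = 0.9600
Denominator = 1.02 × 71.68 × 0.9600 = 70.19
D / 70.19 = 104000 / 70.19 = 1482
d = 1482^(1/0.74) = 1482^1.3514 = 19279 m

d ≈ 19.3 km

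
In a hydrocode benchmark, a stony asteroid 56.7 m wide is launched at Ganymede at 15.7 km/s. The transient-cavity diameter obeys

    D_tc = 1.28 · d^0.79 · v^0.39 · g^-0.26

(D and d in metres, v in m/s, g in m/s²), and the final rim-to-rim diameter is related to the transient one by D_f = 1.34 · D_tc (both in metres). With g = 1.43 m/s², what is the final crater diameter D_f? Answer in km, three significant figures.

D_f ≈ 1.64 km

v = 15700 m/s.
d^0.79 = 56.7^0.79 = 24.28
v^0.39 = 15700^0.39 = 43.29
g^-0.26 = 1.43^-0.26 = 0.9112
D_tc = 1.28 × 24.28 × 43.29 × 0.9112 = 1226 m
D_f = 1.34 × 1226 = 1643 m
     = 1.643 km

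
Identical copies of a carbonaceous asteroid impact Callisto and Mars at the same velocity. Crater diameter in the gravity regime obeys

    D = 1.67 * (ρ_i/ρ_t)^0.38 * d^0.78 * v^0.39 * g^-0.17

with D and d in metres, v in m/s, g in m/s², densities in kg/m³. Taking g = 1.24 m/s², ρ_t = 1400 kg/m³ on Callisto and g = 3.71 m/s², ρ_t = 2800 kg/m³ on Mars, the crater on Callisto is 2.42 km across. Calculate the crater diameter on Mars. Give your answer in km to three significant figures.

The impactor-only factors (d, v, ρ_i) cancel in the ratio, leaving D_Mars/D_Callisto = (g_Mars/g_Callisto)^-0.17 · (ρ_t,Callisto/ρ_t,Mars)^0.38.
(3.71/1.24)^-0.17 = 2.992^-0.17 = 0.8300
(1400/2800)^0.38 = 0.5000^0.38 = 0.7684
Ratio = 0.8300 × 0.7684 = 0.6378
D_Mars = 0.6378 × 2.42 km = 1.54 km

D ≈ 1.54 km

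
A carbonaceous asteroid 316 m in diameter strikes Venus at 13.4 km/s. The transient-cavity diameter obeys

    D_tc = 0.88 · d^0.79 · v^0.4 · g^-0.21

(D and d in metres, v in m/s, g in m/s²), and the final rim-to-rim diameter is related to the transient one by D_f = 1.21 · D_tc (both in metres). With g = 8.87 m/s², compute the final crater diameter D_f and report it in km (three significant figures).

D_f ≈ 2.84 km

v = 13400 m/s.
d^0.79 = 316^0.79 = 94.35
v^0.4 = 13400^0.4 = 44.76
g^-0.21 = 8.87^-0.21 = 0.6323
D_tc = 0.88 × 94.35 × 44.76 × 0.6323 = 2350 m
D_f = 1.21 × 2350 = 2844 m
     = 2.844 km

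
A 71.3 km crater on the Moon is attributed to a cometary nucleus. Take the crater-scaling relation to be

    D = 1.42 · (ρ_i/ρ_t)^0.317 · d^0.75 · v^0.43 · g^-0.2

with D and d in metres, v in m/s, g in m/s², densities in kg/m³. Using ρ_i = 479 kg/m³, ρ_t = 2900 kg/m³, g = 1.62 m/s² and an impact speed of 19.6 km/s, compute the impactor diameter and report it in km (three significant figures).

d ≈ 15.6 km

Rearranging for d: d = [D / (1.42 · (479/2900)^0.317 · 19600^0.43 · 1.62^-0.2)]^(1/0.75).
D = 71300 m.
(479/2900)^0.317 = 0.5650
19600^0.43 = 70.09
1.62^-0.2 = 0.9080
Denominator = 1.42 × 0.5650 × 70.09 × 0.9080 = 51.06
D / 51.06 = 71300 / 51.06 = 1396
d = 1396^(1/0.75) = 1396^1.3333 = 15598 m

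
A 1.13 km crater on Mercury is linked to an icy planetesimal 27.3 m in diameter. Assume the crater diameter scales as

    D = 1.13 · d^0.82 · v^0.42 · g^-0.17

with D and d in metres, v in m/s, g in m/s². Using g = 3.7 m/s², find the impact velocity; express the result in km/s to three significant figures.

v ≈ 37.1 km/s

Rearranging for v: v = [D / (1.13 · 27.3^0.82 · 3.7^-0.17)]^(1/0.42).
D = 1130 m.
27.3^0.82 = 15.05
3.7^-0.17 = 0.8006
Denominator = 1.13 × 15.05 × 0.8006 = 13.62
D / 13.62 = 1130 / 13.62 = 82.97
v = 82.97^(1/0.42) = 82.97^2.381 = 37064 m/s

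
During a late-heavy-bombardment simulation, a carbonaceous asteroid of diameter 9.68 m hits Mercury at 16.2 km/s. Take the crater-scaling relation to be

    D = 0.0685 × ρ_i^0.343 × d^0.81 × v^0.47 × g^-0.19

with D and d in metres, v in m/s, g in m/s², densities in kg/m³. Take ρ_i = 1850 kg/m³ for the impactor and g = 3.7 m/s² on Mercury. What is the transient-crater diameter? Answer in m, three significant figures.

In SI units: v = 16200 m/s.
ρ_i^0.343 = 1850^0.343 = 13.20
d^0.81 = 9.68^0.81 = 6.289
v^0.47 = 16200^0.47 = 95.16
g^-0.19 = 3.7^-0.19 = 0.7799
D = 0.0685 × 13.20 × 6.289 × 95.16 × 0.7799 = 422.0 m

D ≈ 422 m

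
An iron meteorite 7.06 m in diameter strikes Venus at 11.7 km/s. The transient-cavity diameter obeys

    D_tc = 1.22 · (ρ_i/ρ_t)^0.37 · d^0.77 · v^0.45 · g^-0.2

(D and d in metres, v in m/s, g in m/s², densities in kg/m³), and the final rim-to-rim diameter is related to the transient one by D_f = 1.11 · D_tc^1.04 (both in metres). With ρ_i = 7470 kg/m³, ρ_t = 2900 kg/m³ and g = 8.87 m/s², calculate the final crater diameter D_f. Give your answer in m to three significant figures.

D_f ≈ 478 m

v = 11700 m/s.
(ρ_i/ρ_t)^0.37 = (7470/2900)^0.37 = 1.419
d^0.77 = 7.06^0.77 = 4.504
v^0.45 = 11700^0.45 = 67.71
g^-0.2 = 8.87^-0.2 = 0.6463
D_tc = 1.22 × 1.419 × 4.504 × 67.71 × 0.6463 = 341.2 m
D_f = 1.11 × (341.2)^1.04 = 478.2 m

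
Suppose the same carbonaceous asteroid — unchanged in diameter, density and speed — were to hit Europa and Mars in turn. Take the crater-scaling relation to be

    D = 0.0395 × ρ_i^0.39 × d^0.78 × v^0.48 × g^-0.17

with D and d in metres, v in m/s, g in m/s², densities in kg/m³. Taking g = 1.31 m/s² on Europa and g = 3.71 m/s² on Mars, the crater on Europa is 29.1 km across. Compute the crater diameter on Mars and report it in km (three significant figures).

D ≈ 24.4 km

All impactor-dependent factors cancel in the ratio, leaving D_Mars/D_Europa = (g_Mars/g_Europa)^-0.17.
(3.71/1.31)^-0.17 = 2.832^-0.17 = 0.8378
D_Mars = 0.8378 × 29.1 km = 24.4 km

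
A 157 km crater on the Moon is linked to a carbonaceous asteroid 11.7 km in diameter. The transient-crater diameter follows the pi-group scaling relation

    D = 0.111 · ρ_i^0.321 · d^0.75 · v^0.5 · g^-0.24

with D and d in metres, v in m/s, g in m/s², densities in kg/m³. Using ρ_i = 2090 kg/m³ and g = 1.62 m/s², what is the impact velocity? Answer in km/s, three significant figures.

Rearranging for v: v = [D / (0.111 · 2090^0.321 · 11700^0.75 · 1.62^-0.24)]^(1/0.5).
D = 157000 m.
2090^0.321 = 11.64
11700^0.75 = 1125
1.62^-0.24 = 0.8907
Denominator = 0.111 × 11.64 × 1125 × 0.8907 = 1295
D / 1295 = 157000 / 1295 = 121.2
v = 121.2^(1/0.5) = 121.2^2 = 14689 m/s

v ≈ 14.7 km/s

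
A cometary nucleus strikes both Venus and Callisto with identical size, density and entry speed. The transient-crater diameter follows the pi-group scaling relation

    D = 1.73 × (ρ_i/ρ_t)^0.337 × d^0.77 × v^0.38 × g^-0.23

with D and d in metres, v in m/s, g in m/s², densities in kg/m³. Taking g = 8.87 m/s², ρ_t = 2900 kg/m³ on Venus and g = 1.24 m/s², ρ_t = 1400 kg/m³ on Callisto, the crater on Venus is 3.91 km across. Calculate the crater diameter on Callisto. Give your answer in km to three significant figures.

D ≈ 7.86 km

The impactor-only factors (d, v, ρ_i) cancel in the ratio, leaving D_Callisto/D_Venus = (g_Callisto/g_Venus)^-0.23 · (ρ_t,Venus/ρ_t,Callisto)^0.337.
(1.24/8.87)^-0.23 = 0.1398^-0.23 = 1.572
(2900/1400)^0.337 = 2.071^0.337 = 1.278
Ratio = 1.572 × 1.278 = 2.009
D_Callisto = 2.009 × 3.91 km = 7.86 km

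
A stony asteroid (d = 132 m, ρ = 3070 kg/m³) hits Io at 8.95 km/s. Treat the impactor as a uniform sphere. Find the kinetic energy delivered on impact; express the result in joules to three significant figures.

E ≈ 1.48 × 10^17 J

v = 8950 m/s.
Mass m = (π/6) ρ d³ = (π/6) × 3070 × (132)³ = 3.697 × 10^9 kg
E = ½ m v² = 0.5 × 3.697 × 10^9 × (8950)² = 1.481 × 10^17 J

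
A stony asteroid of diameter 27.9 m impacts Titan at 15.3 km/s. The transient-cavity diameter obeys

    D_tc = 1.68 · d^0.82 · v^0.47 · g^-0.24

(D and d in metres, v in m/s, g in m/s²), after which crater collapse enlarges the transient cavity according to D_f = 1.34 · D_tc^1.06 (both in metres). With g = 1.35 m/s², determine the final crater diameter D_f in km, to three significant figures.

v = 15300 m/s.
d^0.82 = 27.9^0.82 = 15.32
v^0.47 = 15300^0.47 = 92.64
g^-0.24 = 1.35^-0.24 = 0.9305
D_tc = 1.68 × 15.32 × 92.64 × 0.9305 = 2219 m
D_f = 1.34 × (2219)^1.06 = 4721 m
     = 4.721 km

D_f ≈ 4.72 km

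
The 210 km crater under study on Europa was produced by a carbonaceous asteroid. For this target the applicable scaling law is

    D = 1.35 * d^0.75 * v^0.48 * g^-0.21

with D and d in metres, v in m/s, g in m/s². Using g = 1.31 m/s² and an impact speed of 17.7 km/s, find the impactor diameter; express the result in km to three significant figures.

Rearranging for d: d = [D / (1.35 · 17700^0.48 · 1.31^-0.21)]^(1/0.75).
D = 210000 m.
17700^0.48 = 109.4
1.31^-0.21 = 0.9449
Denominator = 1.35 × 109.4 × 0.9449 = 139.6
D / 139.6 = 210000 / 139.6 = 1504
d = 1504^(1/0.75) = 1504^1.3333 = 17228 m

d ≈ 17.2 km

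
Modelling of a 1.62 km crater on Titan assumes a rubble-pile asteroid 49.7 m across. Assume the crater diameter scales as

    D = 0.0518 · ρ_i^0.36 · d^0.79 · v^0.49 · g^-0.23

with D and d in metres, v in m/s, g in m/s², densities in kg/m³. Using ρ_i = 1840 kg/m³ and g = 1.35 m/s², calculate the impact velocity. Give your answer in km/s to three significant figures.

v ≈ 12.6 km/s

Rearranging for v: v = [D / (0.0518 · 1840^0.36 · 49.7^0.79 · 1.35^-0.23)]^(1/0.49).
D = 1620 m.
1840^0.36 = 14.97
49.7^0.79 = 21.88
1.35^-0.23 = 0.9333
Denominator = 0.0518 × 14.97 × 21.88 × 0.9333 = 15.84
D / 15.84 = 1620 / 15.84 = 102.3
v = 102.3^(1/0.49) = 102.3^2.0408 = 12640 m/s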